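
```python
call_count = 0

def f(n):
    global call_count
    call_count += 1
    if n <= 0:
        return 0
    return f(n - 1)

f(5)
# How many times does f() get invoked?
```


f(5) calls f(4) calls ... calls f(0)
Total calls: 5 + 1 (for base case) = 6


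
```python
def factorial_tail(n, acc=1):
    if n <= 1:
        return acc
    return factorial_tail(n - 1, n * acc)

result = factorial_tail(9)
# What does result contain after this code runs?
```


factorial_tail(9, 1)
= factorial_tail(8, 9 * 1) = factorial_tail(8, 9)
= factorial_tail(7, 8 * 9) = factorial_tail(7, 72)
= factorial_tail(6, 7 * 72) = factorial_tail(6, 504)
= factorial_tail(5, 6 * 504) = factorial_tail(5, 3024)
= factorial_tail(4, 5 * 3024) = factorial_tail(4, 15120)
= factorial_tail(3, 4 * 15120) = factorial_tail(3, 60480)
= factorial_tail(2, 3 * 60480) = factorial_tail(2, 181440)
= factorial_tail(1, 2 * 181440) = factorial_tail(1, 362880)
n <= 1, return acc = 362880


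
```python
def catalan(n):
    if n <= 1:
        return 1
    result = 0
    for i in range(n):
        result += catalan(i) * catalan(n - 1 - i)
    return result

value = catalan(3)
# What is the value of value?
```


catalan(3)
= sum of catalan(i) * catalan(3-1-i) for i in 0..2
First compute sub-values bottom-up:
  catalan(0) = 1, catalan(1) = 1
  catalan(2) = 1*1 + 1*1 = 2
Now catalan(3):
  catalan(0)*catalan(2) = 1*2 = 2
  catalan(1)*catalan(1) = 1*1 = 1
  catalan(2)*catalan(0) = 2*1 = 2
= 2 + 1 + 2
= 5


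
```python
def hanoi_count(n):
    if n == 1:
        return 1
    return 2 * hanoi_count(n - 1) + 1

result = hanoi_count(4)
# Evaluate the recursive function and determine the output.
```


hanoi_count(4)
= 2 * hanoi_count(3) + 1
= 2 * (2 * hanoi_count(2) + 1) + 1
= 2 * (2 * (2 * hanoi_count(1) + 1) + 1) + 1
Now compute bottom-up:
hanoi_count(1) = 1
hanoi_count(2) = 2 * 1 + 1 = 3
hanoi_count(3) = 2 * 3 + 1 = 7
hanoi_count(4) = 2 * 7 + 1 = 15
= 15


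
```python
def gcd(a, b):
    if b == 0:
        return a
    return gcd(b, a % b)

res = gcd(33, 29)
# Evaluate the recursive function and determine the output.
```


gcd(33, 29)
= gcd(29, 33 % 29) = gcd(29, 4)
= gcd(4, 29 % 4) = gcd(4, 1)
= gcd(1, 4 % 1) = gcd(1, 0)
b == 0, return a = 1


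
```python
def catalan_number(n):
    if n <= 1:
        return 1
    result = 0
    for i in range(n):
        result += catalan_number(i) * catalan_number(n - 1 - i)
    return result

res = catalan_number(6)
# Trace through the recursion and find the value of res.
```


catalan_number(6)
= sum of catalan_number(i) * catalan_number(6-1-i) for i in 0..5
First compute sub-values bottom-up:
  catalan_number(0) = 1, catalan_number(1) = 1
  catalan_number(2) = 1*1 + 1*1 = 2
  catalan_number(3) = 1*2 + 1*1 + 2*1 = 5
  catalan_number(4) = 1*5 + 1*2 + 2*1 + 5*1 = 14
  catalan_number(5) = 1*14 + 1*5 + 2*2 + 5*1 + 14*1 = 42
Now catalan_number(6):
  catalan_number(0)*catalan_number(5) = 1*42 = 42
  catalan_number(1)*catalan_number(4) = 1*14 = 14
  catalan_number(2)*catalan_number(3) = 2*5 = 10
  catalan_number(3)*catalan_number(2) = 5*2 = 10
  catalan_number(4)*catalan_number(1) = 14*1 = 14
  catalan_number(5)*catalan_number(0) = 42*1 = 42
= 42 + 14 + 10 + 10 + 14 + 42
= 132


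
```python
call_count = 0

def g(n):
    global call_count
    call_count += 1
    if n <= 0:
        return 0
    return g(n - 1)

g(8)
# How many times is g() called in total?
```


g(8) calls g(7) calls ... calls g(0)
Total calls: 8 + 1 (for base case) = 9


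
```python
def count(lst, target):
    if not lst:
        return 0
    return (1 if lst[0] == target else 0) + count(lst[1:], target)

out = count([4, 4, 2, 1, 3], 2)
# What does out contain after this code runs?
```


count([4, 4, 2, 1, 3], 2)
lst[0]=4 != 2: 0 + count([4, 2, 1, 3], 2)
lst[0]=4 != 2: 0 + count([2, 1, 3], 2)
lst[0]=2 == 2: 1 + count([1, 3], 2)
lst[0]=1 != 2: 0 + count([3], 2)
lst[0]=3 != 2: 0 + count([], 2)
= 1


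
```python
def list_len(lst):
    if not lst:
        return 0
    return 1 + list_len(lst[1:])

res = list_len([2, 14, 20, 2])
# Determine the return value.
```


list_len([2, 14, 20, 2])
= 1 + list_len([14, 20, 2])
= 1 + 1 + list_len([20, 2])
= 1 + 1 + 1 + list_len([2])
= 1 + 1 + 1 + 1 + list_len([])
= 1 + 1 + 1 + 1 + 0
= 4


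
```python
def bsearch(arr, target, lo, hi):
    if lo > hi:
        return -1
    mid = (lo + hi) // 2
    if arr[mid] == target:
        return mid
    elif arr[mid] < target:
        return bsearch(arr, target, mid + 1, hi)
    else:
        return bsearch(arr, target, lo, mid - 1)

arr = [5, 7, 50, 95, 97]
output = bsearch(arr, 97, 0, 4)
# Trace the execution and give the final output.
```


bsearch(arr, 97, 0, 4)
lo=0, hi=4, mid=2, arr[mid]=50
50 < 97, search right half
lo=3, hi=4, mid=3, arr[mid]=95
95 < 97, search right half
lo=4, hi=4, mid=4, arr[mid]=97
arr[4] == 97, found at index 4
= 4


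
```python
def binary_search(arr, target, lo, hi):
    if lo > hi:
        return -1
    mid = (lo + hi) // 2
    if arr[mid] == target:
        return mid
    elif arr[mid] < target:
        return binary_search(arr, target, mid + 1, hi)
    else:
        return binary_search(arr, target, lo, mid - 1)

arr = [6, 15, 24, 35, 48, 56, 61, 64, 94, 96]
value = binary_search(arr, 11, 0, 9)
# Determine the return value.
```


binary_search(arr, 11, 0, 9)
lo=0, hi=9, mid=4, arr[mid]=48
48 > 11, search left half
lo=0, hi=3, mid=1, arr[mid]=15
15 > 11, search left half
lo=0, hi=0, mid=0, arr[mid]=6
6 < 11, search right half
lo > hi, target not found, return -1
= -1


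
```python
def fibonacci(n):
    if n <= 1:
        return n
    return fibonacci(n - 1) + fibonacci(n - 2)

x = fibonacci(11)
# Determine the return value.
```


fibonacci(11)
= fibonacci(10) + fibonacci(9)
= (fibonacci(9) + fibonacci(8)) + fibonacci(9)
Computing bottom-up: fibonacci(0)=0, fibonacci(1)=1, fibonacci(2)=1, fibonacci(3)=2, fibonacci(4)=3, fibonacci(5)=5, fibonacci(6)=8, fibonacci(7)=13, fibonacci(8)=21, fibonacci(9)=34, fibonacci(10)=55, fibonacci(11)=89
= 89


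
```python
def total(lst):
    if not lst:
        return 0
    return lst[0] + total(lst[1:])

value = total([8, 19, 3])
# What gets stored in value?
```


total([8, 19, 3])
= 8 + total([19, 3])
= 8 + 19 + total([3])
= 8 + 19 + 3 + total([])
= 8 + 19 + 3 + 0
= 30


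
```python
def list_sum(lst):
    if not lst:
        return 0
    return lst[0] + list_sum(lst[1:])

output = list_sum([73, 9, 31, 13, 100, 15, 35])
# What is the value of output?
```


list_sum([73, 9, 31, 13, 100, 15, 35])
= 73 + list_sum([9, 31, 13, 100, 15, 35])
= 73 + 9 + list_sum([31, 13, 100, 15, 35])
= 73 + 9 + 31 + list_sum([13, 100, 15, 35])
= 73 + 9 + 31 + 13 + list_sum([100, 15, 35])
= 73 + 9 + 31 + 13 + 100 + list_sum([15, 35])
= 73 + 9 + 31 + 13 + 100 + 15 + list_sum([35])
= 73 + 9 + 31 + 13 + 100 + 15 + 35 + list_sum([])
= 73 + 9 + 31 + 13 + 100 + 15 + 35 + 0
= 276


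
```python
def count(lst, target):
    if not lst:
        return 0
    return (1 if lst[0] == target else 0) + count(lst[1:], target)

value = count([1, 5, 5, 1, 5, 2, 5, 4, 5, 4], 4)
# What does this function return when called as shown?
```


count([1, 5, 5, 1, 5, 2, 5, 4, 5, 4], 4)
lst[0]=1 != 4: 0 + count([5, 5, 1, 5, 2, 5, 4, 5, 4], 4)
lst[0]=5 != 4: 0 + count([5, 1, 5, 2, 5, 4, 5, 4], 4)
lst[0]=5 != 4: 0 + count([1, 5, 2, 5, 4, 5, 4], 4)
lst[0]=1 != 4: 0 + count([5, 2, 5, 4, 5, 4], 4)
lst[0]=5 != 4: 0 + count([2, 5, 4, 5, 4], 4)
lst[0]=2 != 4: 0 + count([5, 4, 5, 4], 4)
lst[0]=5 != 4: 0 + count([4, 5, 4], 4)
lst[0]=4 == 4: 1 + count([5, 4], 4)
lst[0]=5 != 4: 0 + count([4], 4)
lst[0]=4 == 4: 1 + count([], 4)
= 2


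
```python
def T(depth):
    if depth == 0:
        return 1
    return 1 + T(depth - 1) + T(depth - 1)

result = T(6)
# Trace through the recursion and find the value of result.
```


T(6)
= 1 + T(5) + T(5)
= 1 + 2 * T(5)
T(k) = 2^(k+1) - 1
T(0) = 1
T(1) = 3
T(2) = 7
T(3) = 15
T(4) = 31
T(6) = 2^7 - 1 = 127


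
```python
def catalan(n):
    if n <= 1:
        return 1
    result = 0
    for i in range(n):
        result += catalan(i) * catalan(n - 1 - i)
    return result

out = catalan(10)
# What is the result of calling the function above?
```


catalan(10)
= sum of catalan(i) * catalan(10-1-i) for i in 0..9
First compute sub-values bottom-up:
  catalan(0) = 1, catalan(1) = 1
  catalan(2) = 1*1 + 1*1 = 2
  catalan(3) = 1*2 + 1*1 + 2*1 = 5
  catalan(4) = 1*5 + 1*2 + 2*1 + 5*1 = 14
  catalan(5) = 1*14 + 1*5 + 2*2 + 5*1 + 14*1 = 42
  catalan(6) = 1*42 + 1*14 + 2*5 + 5*2 + 14*1 + 42*1 = 132
  catalan(7) = 1*132 + 1*42 + 2*14 + 5*5 + 14*2 + 42*1 + 132*1 = 429
  catalan(8) = 1*429 + 1*132 + 2*42 + 5*14 + 14*5 + 42*2 + 132*1 + 429*1 = 1430
  catalan(9) = 1*1430 + 1*429 + 2*132 + 5*42 + 14*14 + 42*5 + 132*2 + 429*1 + 1430*1 = 4862
Now catalan(10):
  catalan(0)*catalan(9) = 1*4862 = 4862
  catalan(1)*catalan(8) = 1*1430 = 1430
  catalan(2)*catalan(7) = 2*429 = 858
  catalan(3)*catalan(6) = 5*132 = 660
  catalan(4)*catalan(5) = 14*42 = 588
  catalan(5)*catalan(4) = 42*14 = 588
  catalan(6)*catalan(3) = 132*5 = 660
  catalan(7)*catalan(2) = 429*2 = 858
  catalan(8)*catalan(1) = 1430*1 = 1430
  catalan(9)*catalan(0) = 4862*1 = 4862
= 4862 + 1430 + 858 + 660 + 588 + 588 + 660 + 858 + 1430 + 4862
= 16796


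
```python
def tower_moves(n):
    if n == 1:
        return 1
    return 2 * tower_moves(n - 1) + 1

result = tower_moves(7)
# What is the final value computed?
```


tower_moves(7)
= 2 * tower_moves(6) + 1
= 2 * (2 * tower_moves(5) + 1) + 1
= 2 * (2 * (2 * tower_moves(4) + 1) + 1) + 1
= 2 * (2 * (2 * (2 * tower_moves(3) + 1) + 1) + 1) + 1
= 2 * (2 * (2 * (2 * (2 * tower_moves(2) + 1) + 1) + 1) + 1) + 1
= 2 * (2 * (2 * (2 * (2 * (2 * tower_moves(1) + 1) + 1) + 1) + 1) + 1) + 1
Now compute bottom-up:
tower_moves(1) = 1
tower_moves(2) = 2 * 1 + 1 = 3
tower_moves(3) = 2 * 3 + 1 = 7
tower_moves(4) = 2 * 7 + 1 = 15
tower_moves(5) = 2 * 15 + 1 = 31
tower_moves(6) = 2 * 31 + 1 = 63
tower_moves(7) = 2 * 63 + 1 = 127
= 127


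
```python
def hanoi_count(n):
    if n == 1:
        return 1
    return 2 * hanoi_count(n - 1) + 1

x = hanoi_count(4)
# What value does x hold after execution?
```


hanoi_count(4)
= 2 * hanoi_count(3) + 1
= 2 * (2 * hanoi_count(2) + 1) + 1
= 2 * (2 * (2 * hanoi_count(1) + 1) + 1) + 1
Now compute bottom-up:
hanoi_count(1) = 1
hanoi_count(2) = 2 * 1 + 1 = 3
hanoi_count(3) = 2 * 3 + 1 = 7
hanoi_count(4) = 2 * 7 + 1 = 15
= 15


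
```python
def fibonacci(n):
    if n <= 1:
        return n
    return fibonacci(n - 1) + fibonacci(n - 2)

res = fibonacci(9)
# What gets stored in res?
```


fibonacci(9)
= fibonacci(8) + fibonacci(7)
= (fibonacci(7) + fibonacci(6)) + fibonacci(7)
Computing bottom-up: fibonacci(0)=0, fibonacci(1)=1, fibonacci(2)=1, fibonacci(3)=2, fibonacci(4)=3, fibonacci(5)=5, fibonacci(6)=8, fibonacci(7)=13, fibonacci(8)=21, fibonacci(9)=34
= 34


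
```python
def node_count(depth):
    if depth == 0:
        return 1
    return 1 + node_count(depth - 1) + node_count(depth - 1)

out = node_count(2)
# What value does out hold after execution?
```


node_count(2)
= 1 + node_count(1) + node_count(1)
= 1 + 2 * node_count(1)
node_count(k) = 2^(k+1) - 1
node_count(0) = 1
node_count(1) = 3
node_count(2) = 7
node_count(2) = 2^3 - 1 = 7


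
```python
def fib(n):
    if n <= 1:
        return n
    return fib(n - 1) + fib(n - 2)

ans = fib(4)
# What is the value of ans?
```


fib(4)
= fib(3) + fib(2)
= (fib(2) + fib(1)) + fib(2)
Computing bottom-up: fib(0)=0, fib(1)=1, fib(2)=1, fib(3)=2, fib(4)=3
= 3


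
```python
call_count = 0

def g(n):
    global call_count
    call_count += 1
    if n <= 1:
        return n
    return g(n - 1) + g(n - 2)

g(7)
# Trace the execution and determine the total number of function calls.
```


g(7) calls g(6) and g(5); each non-base call branches into two more.
Let C(k) = total number of calls made by g(k), including the call to g(k) itself.
Base cases: C(0) = 1, C(1) = 1
Recurrence: C(k) = 1 + C(k-1) + C(k-2)
  C(2) = 1 + C(1) + C(0) = 1 + 1 + 1 = 3
  C(3) = 1 + C(2) + C(1) = 1 + 3 + 1 = 5
  C(4) = 1 + C(3) + C(2) = 1 + 5 + 3 = 9
  C(5) = 1 + C(4) + C(3) = 1 + 9 + 5 = 15
  C(6) = 1 + C(5) + C(4) = 1 + 15 + 9 = 25
  C(7) = 1 + C(6) + C(5) = 1 + 25 + 15 = 41
Total calls = C(7) = 41


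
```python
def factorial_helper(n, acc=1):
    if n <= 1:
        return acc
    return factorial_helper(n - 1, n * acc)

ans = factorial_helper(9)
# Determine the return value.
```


factorial_helper(9, 1)
= factorial_helper(8, 9 * 1) = factorial_helper(8, 9)
= factorial_helper(7, 8 * 9) = factorial_helper(7, 72)
= factorial_helper(6, 7 * 72) = factorial_helper(6, 504)
= factorial_helper(5, 6 * 504) = factorial_helper(5, 3024)
= factorial_helper(4, 5 * 3024) = factorial_helper(4, 15120)
= factorial_helper(3, 4 * 15120) = factorial_helper(3, 60480)
= factorial_helper(2, 3 * 60480) = factorial_helper(2, 181440)
= factorial_helper(1, 2 * 181440) = factorial_helper(1, 362880)
n <= 1, return acc = 362880


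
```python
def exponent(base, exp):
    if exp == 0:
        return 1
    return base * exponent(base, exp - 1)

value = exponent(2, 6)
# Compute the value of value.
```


exponent(2, 6)
= 2 * exponent(2, 5)
= 2 * 2 * exponent(2, 4)
= 2 * 2 * 2 * exponent(2, 3)
= 2 * 2 * 2 * 2 * exponent(2, 2)
= 2 * 2 * 2 * 2 * 2 * exponent(2, 1)
= 2 * 2 * 2 * 2 * 2 * 2 * exponent(2, 0)
= 2 * 2 * 2 * 2 * 2 * 2 * 1
= 64


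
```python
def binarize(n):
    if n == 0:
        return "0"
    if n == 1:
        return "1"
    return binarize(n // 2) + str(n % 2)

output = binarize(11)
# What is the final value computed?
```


binarize(11)
= binarize(5) + "1"
= binarize(2) + "1" + "1"
= binarize(1) + "0" + "1" + "1"
= "1" + "0" + "1" + "1"
= "1011"


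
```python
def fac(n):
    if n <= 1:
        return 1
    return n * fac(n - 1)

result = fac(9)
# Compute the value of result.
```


fac(9)
= 9 * fac(8)
= 9 * 8 * fac(7)
= 9 * 8 * 7 * fac(6)
= 9 * 8 * 7 * 6 * fac(5)
= 9 * 8 * 7 * 6 * 5 * fac(4)
= 9 * 8 * 7 * 6 * 5 * 4 * fac(3)
= 9 * 8 * 7 * 6 * 5 * 4 * 3 * fac(2)
= 9 * 8 * 7 * 6 * 5 * 4 * 3 * 2 * fac(1)
= 9 * 8 * 7 * 6 * 5 * 4 * 3 * 2 * 1
= 362880


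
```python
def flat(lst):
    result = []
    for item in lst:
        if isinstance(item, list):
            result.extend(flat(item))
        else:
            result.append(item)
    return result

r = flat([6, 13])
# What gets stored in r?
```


flat([6, 13])
Processing each element:
  6 is not a list -> append 6
  13 is not a list -> append 13
= [6, 13]


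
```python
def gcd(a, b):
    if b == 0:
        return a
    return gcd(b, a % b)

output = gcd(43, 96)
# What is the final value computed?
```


gcd(43, 96)
= gcd(96, 43 % 96) = gcd(96, 43)
= gcd(43, 96 % 43) = gcd(43, 10)
= gcd(10, 43 % 10) = gcd(10, 3)
= gcd(3, 10 % 3) = gcd(3, 1)
= gcd(1, 3 % 1) = gcd(1, 0)
b == 0, return a = 1


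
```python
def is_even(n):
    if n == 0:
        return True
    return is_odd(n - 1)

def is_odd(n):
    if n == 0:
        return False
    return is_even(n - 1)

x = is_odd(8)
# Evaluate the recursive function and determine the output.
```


is_odd(8)
= is_even(7)
= is_odd(6)
= is_even(5)
= is_odd(4)
= is_even(3)
= is_odd(2)
= is_even(1)
= is_odd(0)
n == 0: return False
= False


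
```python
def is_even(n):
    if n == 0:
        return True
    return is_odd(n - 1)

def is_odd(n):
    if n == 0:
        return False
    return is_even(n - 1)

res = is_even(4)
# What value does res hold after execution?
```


is_even(4)
= is_odd(3)
= is_even(2)
= is_odd(1)
= is_even(0)
n == 0: return True
= True


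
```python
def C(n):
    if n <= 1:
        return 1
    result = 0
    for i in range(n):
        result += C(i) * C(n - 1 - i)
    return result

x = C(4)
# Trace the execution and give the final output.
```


C(4)
= sum of C(i) * C(4-1-i) for i in 0..3
First compute sub-values bottom-up:
  C(0) = 1, C(1) = 1
  C(2) = 1*1 + 1*1 = 2
  C(3) = 1*2 + 1*1 + 2*1 = 5
Now C(4):
  C(0)*C(3) = 1*5 = 5
  C(1)*C(2) = 1*2 = 2
  C(2)*C(1) = 2*1 = 2
  C(3)*C(0) = 5*1 = 5
= 5 + 2 + 2 + 5
= 14


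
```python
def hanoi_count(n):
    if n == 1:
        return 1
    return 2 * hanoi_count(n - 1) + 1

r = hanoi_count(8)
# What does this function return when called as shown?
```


hanoi_count(8)
= 2 * hanoi_count(7) + 1
= 2 * (2 * hanoi_count(6) + 1) + 1
= 2 * (2 * (2 * hanoi_count(5) + 1) + 1) + 1
= 2 * (2 * (2 * (2 * hanoi_count(4) + 1) + 1) + 1) + 1
= 2 * (2 * (2 * (2 * (2 * hanoi_count(3) + 1) + 1) + 1) + 1) + 1
= 2 * (2 * (2 * (2 * (2 * (2 * hanoi_count(2) + 1) + 1) + 1) + 1) + 1) + 1
= 2 * (2 * (2 * (2 * (2 * (2 * (2 * hanoi_count(1) + 1) + 1) + 1) + 1) + 1) + 1) + 1
Now compute bottom-up:
hanoi_count(1) = 1
hanoi_count(2) = 2 * 1 + 1 = 3
hanoi_count(3) = 2 * 3 + 1 = 7
hanoi_count(4) = 2 * 7 + 1 = 15
hanoi_count(5) = 2 * 15 + 1 = 31
hanoi_count(6) = 2 * 31 + 1 = 63
hanoi_count(7) = 2 * 63 + 1 = 127
hanoi_count(8) = 2 * 127 + 1 = 255
= 255


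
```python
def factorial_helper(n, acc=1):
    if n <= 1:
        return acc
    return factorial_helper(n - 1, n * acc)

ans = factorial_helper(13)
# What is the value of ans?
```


factorial_helper(13, 1)
= factorial_helper(12, 13 * 1) = factorial_helper(12, 13)
= factorial_helper(11, 12 * 13) = factorial_helper(11, 156)
= factorial_helper(10, 11 * 156) = factorial_helper(10, 1716)
= factorial_helper(9, 10 * 1716) = factorial_helper(9, 17160)
= factorial_helper(8, 9 * 17160) = factorial_helper(8, 154440)
= factorial_helper(7, 8 * 154440) = factorial_helper(7, 1235520)
= factorial_helper(6, 7 * 1235520) = factorial_helper(6, 8648640)
= factorial_helper(5, 6 * 8648640) = factorial_helper(5, 51891840)
= factorial_helper(4, 5 * 51891840) = factorial_helper(4, 259459200)
= factorial_helper(3, 4 * 259459200) = factorial_helper(3, 1037836800)
= factorial_helper(2, 3 * 1037836800) = factorial_helper(2, 3113510400)
= factorial_helper(1, 2 * 3113510400) = factorial_helper(1, 6227020800)
n <= 1, return acc = 6227020800


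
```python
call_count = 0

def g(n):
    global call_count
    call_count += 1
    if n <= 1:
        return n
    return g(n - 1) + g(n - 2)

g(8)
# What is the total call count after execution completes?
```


g(8) calls g(7) and g(6); each non-base call branches into two more.
Let C(k) = total number of calls made by g(k), including the call to g(k) itself.
Base cases: C(0) = 1, C(1) = 1
Recurrence: C(k) = 1 + C(k-1) + C(k-2)
  C(2) = 1 + C(1) + C(0) = 1 + 1 + 1 = 3
  C(3) = 1 + C(2) + C(1) = 1 + 3 + 1 = 5
  C(4) = 1 + C(3) + C(2) = 1 + 5 + 3 = 9
  C(5) = 1 + C(4) + C(3) = 1 + 9 + 5 = 15
  C(6) = 1 + C(5) + C(4) = 1 + 15 + 9 = 25
  C(7) = 1 + C(6) + C(5) = 1 + 25 + 15 = 41
  C(8) = 1 + C(7) + C(6) = 1 + 41 + 25 = 67
Total calls = C(8) = 67


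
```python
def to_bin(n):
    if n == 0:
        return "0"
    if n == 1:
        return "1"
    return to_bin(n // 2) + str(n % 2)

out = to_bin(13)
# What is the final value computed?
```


to_bin(13)
= to_bin(6) + "1"
= to_bin(3) + "0" + "1"
= to_bin(1) + "1" + "0" + "1"
= "1" + "1" + "0" + "1"
= "1101"


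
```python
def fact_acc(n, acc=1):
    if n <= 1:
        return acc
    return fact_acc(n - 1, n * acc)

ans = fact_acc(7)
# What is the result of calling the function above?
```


fact_acc(7, 1)
= fact_acc(6, 7 * 1) = fact_acc(6, 7)
= fact_acc(5, 6 * 7) = fact_acc(5, 42)
= fact_acc(4, 5 * 42) = fact_acc(4, 210)
= fact_acc(3, 4 * 210) = fact_acc(3, 840)
= fact_acc(2, 3 * 840) = fact_acc(2, 2520)
= fact_acc(1, 2 * 2520) = fact_acc(1, 5040)
n <= 1, return acc = 5040


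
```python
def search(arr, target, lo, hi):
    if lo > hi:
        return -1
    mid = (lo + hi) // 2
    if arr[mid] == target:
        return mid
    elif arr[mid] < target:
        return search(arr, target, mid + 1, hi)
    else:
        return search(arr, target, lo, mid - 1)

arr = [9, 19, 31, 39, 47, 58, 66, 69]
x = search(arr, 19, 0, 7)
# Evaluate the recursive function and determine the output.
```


search(arr, 19, 0, 7)
lo=0, hi=7, mid=3, arr[mid]=39
39 > 19, search left half
lo=0, hi=2, mid=1, arr[mid]=19
arr[1] == 19, found at index 1
= 1


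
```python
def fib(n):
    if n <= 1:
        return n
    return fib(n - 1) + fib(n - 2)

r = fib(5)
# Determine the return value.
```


fib(5)
= fib(4) + fib(3)
= (fib(3) + fib(2)) + fib(3)
Computing bottom-up: fib(0)=0, fib(1)=1, fib(2)=1, fib(3)=2, fib(4)=3, fib(5)=5
= 5


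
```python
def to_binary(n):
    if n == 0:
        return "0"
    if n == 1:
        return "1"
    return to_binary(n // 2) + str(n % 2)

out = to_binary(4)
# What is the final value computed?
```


to_binary(4)
= to_binary(2) + "0"
= to_binary(1) + "0" + "0"
= "1" + "0" + "0"
= "100"


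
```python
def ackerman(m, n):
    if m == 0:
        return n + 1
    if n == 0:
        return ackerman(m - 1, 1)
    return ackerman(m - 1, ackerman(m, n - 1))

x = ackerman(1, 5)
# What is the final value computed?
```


ackerman(1, 5)
= ackerman(0, ackerman(1, 4))
First compute ackerman(1, 4) = 6
= ackerman(0, 6)
= 7


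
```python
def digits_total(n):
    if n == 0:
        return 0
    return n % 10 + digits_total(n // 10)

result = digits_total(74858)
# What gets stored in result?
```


digits_total(74858)
= 8 + digits_total(7485)
= 8 + 5 + digits_total(748)
= 8 + 5 + 8 + digits_total(74)
= 8 + 5 + 8 + 4 + digits_total(7)
= 8 + 5 + 8 + 4 + 7 + digits_total(0)
= 8 + 5 + 8 + 4 + 7 + 0
= 32


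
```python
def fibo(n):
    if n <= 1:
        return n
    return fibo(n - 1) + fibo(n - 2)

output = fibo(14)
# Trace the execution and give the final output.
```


fibo(14)
= fibo(13) + fibo(12)
= (fibo(12) + fibo(11)) + fibo(12)
Computing bottom-up: fibo(0)=0, fibo(1)=1, fibo(2)=1, fibo(3)=2, fibo(4)=3, fibo(5)=5, fibo(6)=8, fibo(7)=13, fibo(8)=21, fibo(9)=34, fibo(10)=55, fibo(11)=89, fibo(12)=144, fibo(13)=233, fibo(14)=377
= 377


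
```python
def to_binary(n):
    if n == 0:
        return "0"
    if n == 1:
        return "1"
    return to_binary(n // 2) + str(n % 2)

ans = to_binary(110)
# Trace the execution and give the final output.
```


to_binary(110)
= to_binary(55) + "0"
= to_binary(27) + "1" + "0"
= to_binary(13) + "1" + "1" + "0"
= to_binary(6) + "1" + "1" + "1" + "0"
= to_binary(3) + "0" + "1" + "1" + "1" + "0"
= to_binary(1) + "1" + "0" + "1" + "1" + "1" + "0"
= "1" + "1" + "0" + "1" + "1" + "1" + "0"
= "1101110"


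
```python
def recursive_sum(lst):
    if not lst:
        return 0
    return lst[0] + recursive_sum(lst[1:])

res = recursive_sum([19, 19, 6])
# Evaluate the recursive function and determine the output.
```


recursive_sum([19, 19, 6])
= 19 + recursive_sum([19, 6])
= 19 + 19 + recursive_sum([6])
= 19 + 19 + 6 + recursive_sum([])
= 19 + 19 + 6 + 0
= 44


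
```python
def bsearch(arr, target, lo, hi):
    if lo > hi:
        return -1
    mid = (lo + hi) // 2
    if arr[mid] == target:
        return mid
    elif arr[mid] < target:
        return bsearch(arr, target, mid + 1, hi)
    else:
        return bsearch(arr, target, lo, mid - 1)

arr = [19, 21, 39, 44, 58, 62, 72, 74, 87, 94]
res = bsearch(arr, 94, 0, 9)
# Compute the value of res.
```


bsearch(arr, 94, 0, 9)
lo=0, hi=9, mid=4, arr[mid]=58
58 < 94, search right half
lo=5, hi=9, mid=7, arr[mid]=74
74 < 94, search right half
lo=8, hi=9, mid=8, arr[mid]=87
87 < 94, search right half
lo=9, hi=9, mid=9, arr[mid]=94
arr[9] == 94, found at index 9
= 9


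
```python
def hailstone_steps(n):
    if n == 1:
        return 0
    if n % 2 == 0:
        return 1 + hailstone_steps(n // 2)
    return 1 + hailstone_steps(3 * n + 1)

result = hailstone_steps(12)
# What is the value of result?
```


hailstone_steps(12)
12 is even -> hailstone_steps(6)
6 is even -> hailstone_steps(3)
3 is odd -> 3*3+1 = 10 -> hailstone_steps(10)
10 is even -> hailstone_steps(5)
5 is odd -> 3*5+1 = 16 -> hailstone_steps(16)
16 is even -> hailstone_steps(8)
8 is even -> hailstone_steps(4)
4 is even -> hailstone_steps(2)
2 is even -> hailstone_steps(1)
Reached 1 after 9 steps
= 9


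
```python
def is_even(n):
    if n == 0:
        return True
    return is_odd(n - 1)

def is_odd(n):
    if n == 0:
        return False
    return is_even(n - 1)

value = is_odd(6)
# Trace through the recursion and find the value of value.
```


is_odd(6)
= is_even(5)
= is_odd(4)
= is_even(3)
= is_odd(2)
= is_even(1)
= is_odd(0)
n == 0: return False
= False


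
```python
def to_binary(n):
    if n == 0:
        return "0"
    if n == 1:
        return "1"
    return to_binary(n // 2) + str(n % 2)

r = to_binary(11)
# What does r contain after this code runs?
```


to_binary(11)
= to_binary(5) + "1"
= to_binary(2) + "1" + "1"
= to_binary(1) + "0" + "1" + "1"
= "1" + "0" + "1" + "1"
= "1011"


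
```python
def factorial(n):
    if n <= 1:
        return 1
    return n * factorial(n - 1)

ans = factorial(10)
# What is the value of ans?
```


factorial(10)
= 10 * factorial(9)
= 10 * 9 * factorial(8)
= 10 * 9 * 8 * factorial(7)
= 10 * 9 * 8 * 7 * factorial(6)
= 10 * 9 * 8 * 7 * 6 * factorial(5)
= 10 * 9 * 8 * 7 * 6 * 5 * factorial(4)
= 10 * 9 * 8 * 7 * 6 * 5 * 4 * factorial(3)
= 10 * 9 * 8 * 7 * 6 * 5 * 4 * 3 * factorial(2)
= 10 * 9 * 8 * 7 * 6 * 5 * 4 * 3 * 2 * factorial(1)
= 10 * 9 * 8 * 7 * 6 * 5 * 4 * 3 * 2 * 1
= 3628800


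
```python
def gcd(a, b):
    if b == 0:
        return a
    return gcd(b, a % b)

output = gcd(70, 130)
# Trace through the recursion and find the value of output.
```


gcd(70, 130)
= gcd(130, 70 % 130) = gcd(130, 70)
= gcd(70, 130 % 70) = gcd(70, 60)
= gcd(60, 70 % 60) = gcd(60, 10)
= gcd(10, 60 % 10) = gcd(10, 0)
b == 0, return a = 10


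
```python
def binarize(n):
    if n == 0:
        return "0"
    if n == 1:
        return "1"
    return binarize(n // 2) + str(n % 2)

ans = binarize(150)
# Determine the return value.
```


binarize(150)
= binarize(75) + "0"
= binarize(37) + "1" + "0"
= binarize(18) + "1" + "1" + "0"
= binarize(9) + "0" + "1" + "1" + "0"
= binarize(4) + "1" + "0" + "1" + "1" + "0"
= binarize(2) + "0" + "1" + "0" + "1" + "1" + "0"
= binarize(1) + "0" + "0" + "1" + "0" + "1" + "1" + "0"
= "1" + "0" + "0" + "1" + "0" + "1" + "1" + "0"
= "10010110"


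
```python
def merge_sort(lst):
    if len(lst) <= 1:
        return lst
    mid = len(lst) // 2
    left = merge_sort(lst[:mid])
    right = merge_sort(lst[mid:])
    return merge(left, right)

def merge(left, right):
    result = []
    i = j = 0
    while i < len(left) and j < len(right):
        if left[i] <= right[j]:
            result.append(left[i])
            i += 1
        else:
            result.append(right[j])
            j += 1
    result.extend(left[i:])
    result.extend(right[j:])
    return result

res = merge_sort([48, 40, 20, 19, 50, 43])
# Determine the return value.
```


merge_sort([48, 40, 20, 19, 50, 43])
Split into [48, 40, 20] and [19, 50, 43]
Left sorted: [20, 40, 48]
Right sorted: [19, 43, 50]
Merge [20, 40, 48] and [19, 43, 50]
= [19, 20, 40, 43, 48, 50]


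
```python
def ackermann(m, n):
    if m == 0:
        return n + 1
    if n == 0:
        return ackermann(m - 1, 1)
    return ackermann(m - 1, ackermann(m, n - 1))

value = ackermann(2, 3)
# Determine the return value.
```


ackermann(2, 3)
= ackermann(1, ackermann(2, 2))
First compute ackermann(2, 2) = 7
= ackermann(1, 7)
= 9


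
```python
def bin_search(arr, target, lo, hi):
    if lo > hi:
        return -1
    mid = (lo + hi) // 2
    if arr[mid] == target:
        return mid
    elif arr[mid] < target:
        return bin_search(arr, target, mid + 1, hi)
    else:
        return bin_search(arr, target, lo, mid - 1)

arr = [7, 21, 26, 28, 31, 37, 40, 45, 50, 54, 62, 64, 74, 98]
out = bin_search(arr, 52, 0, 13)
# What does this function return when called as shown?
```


bin_search(arr, 52, 0, 13)
lo=0, hi=13, mid=6, arr[mid]=40
40 < 52, search right half
lo=7, hi=13, mid=10, arr[mid]=62
62 > 52, search left half
lo=7, hi=9, mid=8, arr[mid]=50
50 < 52, search right half
lo=9, hi=9, mid=9, arr[mid]=54
54 > 52, search left half
lo > hi, target not found, return -1
= -1


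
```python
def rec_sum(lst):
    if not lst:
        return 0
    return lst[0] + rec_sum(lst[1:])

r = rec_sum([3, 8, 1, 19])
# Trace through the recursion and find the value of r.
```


rec_sum([3, 8, 1, 19])
= 3 + rec_sum([8, 1, 19])
= 3 + 8 + rec_sum([1, 19])
= 3 + 8 + 1 + rec_sum([19])
= 3 + 8 + 1 + 19 + rec_sum([])
= 3 + 8 + 1 + 19 + 0
= 31


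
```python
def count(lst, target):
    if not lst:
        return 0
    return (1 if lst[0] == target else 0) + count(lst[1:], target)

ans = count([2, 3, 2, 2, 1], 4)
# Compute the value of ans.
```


count([2, 3, 2, 2, 1], 4)
lst[0]=2 != 4: 0 + count([3, 2, 2, 1], 4)
lst[0]=3 != 4: 0 + count([2, 2, 1], 4)
lst[0]=2 != 4: 0 + count([2, 1], 4)
lst[0]=2 != 4: 0 + count([1], 4)
lst[0]=1 != 4: 0 + count([], 4)
= 0


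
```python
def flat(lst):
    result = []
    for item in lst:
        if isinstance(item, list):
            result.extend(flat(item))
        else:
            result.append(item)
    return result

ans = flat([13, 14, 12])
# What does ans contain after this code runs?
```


flat([13, 14, 12])
Processing each element:
  13 is not a list -> append 13
  14 is not a list -> append 14
  12 is not a list -> append 12
= [13, 14, 12]


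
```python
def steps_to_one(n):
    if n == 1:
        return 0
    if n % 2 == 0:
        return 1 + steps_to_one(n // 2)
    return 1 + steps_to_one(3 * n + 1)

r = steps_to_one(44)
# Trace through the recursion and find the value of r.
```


steps_to_one(44)
44 is even -> steps_to_one(22)
22 is even -> steps_to_one(11)
11 is odd -> 3*11+1 = 34 -> steps_to_one(34)
34 is even -> steps_to_one(17)
17 is odd -> 3*17+1 = 52 -> steps_to_one(52)
52 is even -> steps_to_one(26)
26 is even -> steps_to_one(13)
13 is odd -> 3*13+1 = 40 -> steps_to_one(40)
40 is even -> steps_to_one(20)
20 is even -> steps_to_one(10)
10 is even -> steps_to_one(5)
5 is odd -> 3*5+1 = 16 -> steps_to_one(16)
16 is even -> steps_to_one(8)
8 is even -> steps_to_one(4)
4 is even -> steps_to_one(2)
2 is even -> steps_to_one(1)
Reached 1 after 16 steps
= 16


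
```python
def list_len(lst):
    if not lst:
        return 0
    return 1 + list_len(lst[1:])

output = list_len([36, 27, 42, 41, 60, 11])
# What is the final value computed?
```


list_len([36, 27, 42, 41, 60, 11])
= 1 + list_len([27, 42, 41, 60, 11])
= 1 + 1 + list_len([42, 41, 60, 11])
= 1 + 1 + 1 + list_len([41, 60, 11])
= 1 + 1 + 1 + 1 + list_len([60, 11])
= 1 + 1 + 1 + 1 + 1 + list_len([11])
= 1 + 1 + 1 + 1 + 1 + 1 + list_len([])
= 1 + 1 + 1 + 1 + 1 + 1 + 0
= 6


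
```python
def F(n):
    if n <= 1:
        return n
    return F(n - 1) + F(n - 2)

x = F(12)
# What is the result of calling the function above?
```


F(12)
= F(11) + F(10)
= (F(10) + F(9)) + F(10)
Computing bottom-up: F(0)=0, F(1)=1, F(2)=1, F(3)=2, F(4)=3, F(5)=5, F(6)=8, F(7)=13, F(8)=21, F(9)=34, F(10)=55, F(11)=89, F(12)=144
= 144


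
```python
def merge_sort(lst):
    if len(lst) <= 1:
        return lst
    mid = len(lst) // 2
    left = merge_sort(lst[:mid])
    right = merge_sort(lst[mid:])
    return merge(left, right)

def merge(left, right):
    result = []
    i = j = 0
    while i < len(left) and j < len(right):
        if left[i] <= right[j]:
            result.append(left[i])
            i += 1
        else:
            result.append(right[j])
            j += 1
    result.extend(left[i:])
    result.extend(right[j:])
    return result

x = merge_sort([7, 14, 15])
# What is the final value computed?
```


merge_sort([7, 14, 15])
Split into [7] and [14, 15]
Left sorted: [7]
Right sorted: [14, 15]
Merge [7] and [14, 15]
= [7, 14, 15]


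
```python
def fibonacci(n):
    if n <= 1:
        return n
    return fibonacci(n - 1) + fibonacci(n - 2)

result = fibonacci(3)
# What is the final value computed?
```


fibonacci(3)
= fibonacci(2) + fibonacci(1)
Computing bottom-up: fibonacci(0)=0, fibonacci(1)=1, fibonacci(2)=1, fibonacci(3)=2
= 2


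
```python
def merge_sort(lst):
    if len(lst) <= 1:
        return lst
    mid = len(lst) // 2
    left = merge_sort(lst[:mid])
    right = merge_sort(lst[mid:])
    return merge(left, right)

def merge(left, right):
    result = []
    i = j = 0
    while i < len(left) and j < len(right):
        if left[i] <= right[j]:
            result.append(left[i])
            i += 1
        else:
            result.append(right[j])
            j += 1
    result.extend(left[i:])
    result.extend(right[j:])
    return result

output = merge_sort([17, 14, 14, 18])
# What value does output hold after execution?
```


merge_sort([17, 14, 14, 18])
Split into [17, 14] and [14, 18]
Left sorted: [14, 17]
Right sorted: [14, 18]
Merge [14, 17] and [14, 18]
= [14, 14, 17, 18]


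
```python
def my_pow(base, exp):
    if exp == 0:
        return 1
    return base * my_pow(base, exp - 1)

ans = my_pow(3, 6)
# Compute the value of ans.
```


my_pow(3, 6)
= 3 * my_pow(3, 5)
= 3 * 3 * my_pow(3, 4)
= 3 * 3 * 3 * my_pow(3, 3)
= 3 * 3 * 3 * 3 * my_pow(3, 2)
= 3 * 3 * 3 * 3 * 3 * my_pow(3, 1)
= 3 * 3 * 3 * 3 * 3 * 3 * my_pow(3, 0)
= 3 * 3 * 3 * 3 * 3 * 3 * 1
= 729


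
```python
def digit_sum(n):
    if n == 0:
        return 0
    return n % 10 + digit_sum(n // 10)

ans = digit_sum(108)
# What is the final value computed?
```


digit_sum(108)
= 8 + digit_sum(10)
= 8 + 0 + digit_sum(1)
= 8 + 0 + 1 + digit_sum(0)
= 8 + 0 + 1 + 0
= 9


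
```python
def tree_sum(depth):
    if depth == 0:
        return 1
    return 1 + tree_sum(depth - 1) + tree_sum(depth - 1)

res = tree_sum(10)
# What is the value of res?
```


tree_sum(10)
= 1 + tree_sum(9) + tree_sum(9)
= 1 + 2 * tree_sum(9)
tree_sum(k) = 2^(k+1) - 1
tree_sum(0) = 1
tree_sum(1) = 3
tree_sum(2) = 7
tree_sum(3) = 15
tree_sum(4) = 31
tree_sum(10) = 2^11 - 1 = 2047


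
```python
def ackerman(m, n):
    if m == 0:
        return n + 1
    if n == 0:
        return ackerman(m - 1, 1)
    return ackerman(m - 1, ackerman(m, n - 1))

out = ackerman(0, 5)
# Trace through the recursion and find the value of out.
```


ackerman(0, 5)
m == 0: return 5 + 1 = 6
= 6


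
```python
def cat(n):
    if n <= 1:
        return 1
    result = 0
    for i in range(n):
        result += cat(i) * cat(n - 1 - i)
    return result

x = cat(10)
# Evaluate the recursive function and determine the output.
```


cat(10)
= sum of cat(i) * cat(10-1-i) for i in 0..9
First compute sub-values bottom-up:
  cat(0) = 1, cat(1) = 1
  cat(2) = 1*1 + 1*1 = 2
  cat(3) = 1*2 + 1*1 + 2*1 = 5
  cat(4) = 1*5 + 1*2 + 2*1 + 5*1 = 14
  cat(5) = 1*14 + 1*5 + 2*2 + 5*1 + 14*1 = 42
  cat(6) = 1*42 + 1*14 + 2*5 + 5*2 + 14*1 + 42*1 = 132
  cat(7) = 1*132 + 1*42 + 2*14 + 5*5 + 14*2 + 42*1 + 132*1 = 429
  cat(8) = 1*429 + 1*132 + 2*42 + 5*14 + 14*5 + 42*2 + 132*1 + 429*1 = 1430
  cat(9) = 1*1430 + 1*429 + 2*132 + 5*42 + 14*14 + 42*5 + 132*2 + 429*1 + 1430*1 = 4862
Now cat(10):
  cat(0)*cat(9) = 1*4862 = 4862
  cat(1)*cat(8) = 1*1430 = 1430
  cat(2)*cat(7) = 2*429 = 858
  cat(3)*cat(6) = 5*132 = 660
  cat(4)*cat(5) = 14*42 = 588
  cat(5)*cat(4) = 42*14 = 588
  cat(6)*cat(3) = 132*5 = 660
  cat(7)*cat(2) = 429*2 = 858
  cat(8)*cat(1) = 1430*1 = 1430
  cat(9)*cat(0) = 4862*1 = 4862
= 4862 + 1430 + 858 + 660 + 588 + 588 + 660 + 858 + 1430 + 4862
= 16796


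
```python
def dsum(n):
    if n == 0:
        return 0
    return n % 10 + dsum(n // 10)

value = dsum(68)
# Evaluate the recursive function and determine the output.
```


dsum(68)
= 8 + dsum(6)
= 8 + 6 + dsum(0)
= 8 + 6 + 0
= 14


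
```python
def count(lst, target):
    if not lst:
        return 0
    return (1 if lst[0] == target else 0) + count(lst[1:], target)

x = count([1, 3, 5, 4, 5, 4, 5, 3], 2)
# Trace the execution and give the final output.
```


count([1, 3, 5, 4, 5, 4, 5, 3], 2)
lst[0]=1 != 2: 0 + count([3, 5, 4, 5, 4, 5, 3], 2)
lst[0]=3 != 2: 0 + count([5, 4, 5, 4, 5, 3], 2)
lst[0]=5 != 2: 0 + count([4, 5, 4, 5, 3], 2)
lst[0]=4 != 2: 0 + count([5, 4, 5, 3], 2)
lst[0]=5 != 2: 0 + count([4, 5, 3], 2)
lst[0]=4 != 2: 0 + count([5, 3], 2)
lst[0]=5 != 2: 0 + count([3], 2)
lst[0]=3 != 2: 0 + count([], 2)
= 0


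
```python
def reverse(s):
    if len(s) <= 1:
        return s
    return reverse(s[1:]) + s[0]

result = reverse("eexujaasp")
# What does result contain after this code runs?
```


reverse("eexujaasp")
= reverse("exujaasp") + "e"
= reverse("xujaasp") + "e" + "e"
= reverse("ujaasp") + "x" + "e" + "e"
= reverse("jaasp") + "u" + "x" + "e" + "e"
= reverse("aasp") + "j" + "u" + "x" + "e" + "e"
= reverse("asp") + "a" + "j" + "u" + "x" + "e" + "e"
= reverse("sp") + "a" + "a" + "j" + "u" + "x" + "e" + "e"
= reverse("p") + "s" + "a" + "a" + "j" + "u" + "x" + "e" + "e"
= "p" + "s" + "a" + "a" + "j" + "u" + "x" + "e" + "e"
= "psaajuxee"


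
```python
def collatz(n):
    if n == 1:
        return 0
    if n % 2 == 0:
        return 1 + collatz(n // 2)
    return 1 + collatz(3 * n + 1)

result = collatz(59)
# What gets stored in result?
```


collatz(59)
59 is odd -> 3*59+1 = 178 -> collatz(178)
178 is even -> collatz(89)
89 is odd -> 3*89+1 = 268 -> collatz(268)
268 is even -> collatz(134)
134 is even -> collatz(67)
67 is odd -> 3*67+1 = 202 -> collatz(202)
202 is even -> collatz(101)
101 is odd -> 3*101+1 = 304 -> collatz(304)
304 is even -> collatz(152)
152 is even -> collatz(76)
76 is even -> collatz(38)
38 is even -> collatz(19)
19 is odd -> 3*19+1 = 58 -> collatz(58)
58 is even -> collatz(29)
29 is odd -> 3*29+1 = 88 -> collatz(88)
88 is even -> collatz(44)
44 is even -> collatz(22)
22 is even -> collatz(11)
11 is odd -> 3*11+1 = 34 -> collatz(34)
34 is even -> collatz(17)
17 is odd -> 3*17+1 = 52 -> collatz(52)
52 is even -> collatz(26)
26 is even -> collatz(13)
13 is odd -> 3*13+1 = 40 -> collatz(40)
40 is even -> collatz(20)
20 is even -> collatz(10)
10 is even -> collatz(5)
5 is odd -> 3*5+1 = 16 -> collatz(16)
16 is even -> collatz(8)
8 is even -> collatz(4)
4 is even -> collatz(2)
2 is even -> collatz(1)
Reached 1 after 32 steps
= 32


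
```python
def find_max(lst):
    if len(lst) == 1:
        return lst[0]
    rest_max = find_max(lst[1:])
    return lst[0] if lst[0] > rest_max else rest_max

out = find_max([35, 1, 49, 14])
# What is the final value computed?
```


find_max([35, 1, 49, 14])
= compare 35 with find_max([1, 49, 14])
= compare 1 with find_max([49, 14])
= compare 49 with find_max([14])
Base: find_max([14]) = 14
compare 49 with 14: max = 49
compare 1 with 49: max = 49
compare 35 with 49: max = 49
= 49


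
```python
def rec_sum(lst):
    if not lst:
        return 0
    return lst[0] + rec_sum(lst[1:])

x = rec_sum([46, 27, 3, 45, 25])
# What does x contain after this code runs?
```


rec_sum([46, 27, 3, 45, 25])
= 46 + rec_sum([27, 3, 45, 25])
= 46 + 27 + rec_sum([3, 45, 25])
= 46 + 27 + 3 + rec_sum([45, 25])
= 46 + 27 + 3 + 45 + rec_sum([25])
= 46 + 27 + 3 + 45 + 25 + rec_sum([])
= 46 + 27 + 3 + 45 + 25 + 0
= 146


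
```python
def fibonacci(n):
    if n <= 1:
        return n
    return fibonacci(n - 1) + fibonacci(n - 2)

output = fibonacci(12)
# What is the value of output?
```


fibonacci(12)
= fibonacci(11) + fibonacci(10)
= (fibonacci(10) + fibonacci(9)) + fibonacci(10)
Computing bottom-up: fibonacci(0)=0, fibonacci(1)=1, fibonacci(2)=1, fibonacci(3)=2, fibonacci(4)=3, fibonacci(5)=5, fibonacci(6)=8, fibonacci(7)=13, fibonacci(8)=21, fibonacci(9)=34, fibonacci(10)=55, fibonacci(11)=89, fibonacci(12)=144
= 144


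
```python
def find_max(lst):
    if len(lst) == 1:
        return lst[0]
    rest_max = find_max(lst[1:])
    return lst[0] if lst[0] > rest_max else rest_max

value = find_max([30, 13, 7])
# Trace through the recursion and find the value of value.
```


find_max([30, 13, 7])
= compare 30 with find_max([13, 7])
= compare 13 with find_max([7])
Base: find_max([7]) = 7
compare 13 with 7: max = 13
compare 30 with 13: max = 30
= 30


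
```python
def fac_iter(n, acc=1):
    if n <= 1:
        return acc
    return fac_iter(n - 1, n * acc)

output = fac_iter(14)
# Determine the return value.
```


fac_iter(14, 1)
= fac_iter(13, 14 * 1) = fac_iter(13, 14)
= fac_iter(12, 13 * 14) = fac_iter(12, 182)
= fac_iter(11, 12 * 182) = fac_iter(11, 2184)
= fac_iter(10, 11 * 2184) = fac_iter(10, 24024)
= fac_iter(9, 10 * 24024) = fac_iter(9, 240240)
= fac_iter(8, 9 * 240240) = fac_iter(8, 2162160)
= fac_iter(7, 8 * 2162160) = fac_iter(7, 17297280)
= fac_iter(6, 7 * 17297280) = fac_iter(6, 121080960)
= fac_iter(5, 6 * 121080960) = fac_iter(5, 726485760)
= fac_iter(4, 5 * 726485760) = fac_iter(4, 3632428800)
= fac_iter(3, 4 * 3632428800) = fac_iter(3, 14529715200)
= fac_iter(2, 3 * 14529715200) = fac_iter(2, 43589145600)
= fac_iter(1, 2 * 43589145600) = fac_iter(1, 87178291200)
n <= 1, return acc = 87178291200
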